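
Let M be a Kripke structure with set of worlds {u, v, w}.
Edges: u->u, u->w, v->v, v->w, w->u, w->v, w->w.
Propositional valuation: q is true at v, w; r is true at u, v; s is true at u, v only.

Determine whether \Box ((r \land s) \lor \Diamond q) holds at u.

Yes

Recall that \Box ψ holds at a world iff ψ holds at every accessible world, and \Diamond ψ holds iff ψ holds at some accessible world.
At u: \Box ((r \land s) \lor \Diamond q) requires (r \land s) \lor \Diamond q at every successor {u, w}.
    At u: r \land s is true, \Diamond q is true, so (r \land s) \lor \Diamond q is true.
      At u: \Diamond q requires q at some successor in {u, w}.
        q holds at w, so \Diamond q is true at u.
    At w: r \land s is false, \Diamond q is true, so (r \land s) \lor \Diamond q is true.
      At w: \Diamond q requires q at some successor in {u, v, w}.
        q holds at v, so \Diamond q is true at w.
So \Box ((r \land s) \lor \Diamond q) is true at u.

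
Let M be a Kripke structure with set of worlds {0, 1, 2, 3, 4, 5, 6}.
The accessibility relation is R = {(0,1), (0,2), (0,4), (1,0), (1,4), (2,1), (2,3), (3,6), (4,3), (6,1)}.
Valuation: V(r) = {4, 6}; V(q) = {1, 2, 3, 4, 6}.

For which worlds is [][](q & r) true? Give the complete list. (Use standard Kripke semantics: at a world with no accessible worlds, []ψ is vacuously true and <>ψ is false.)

4, 5

Let φ = [][](q & r). Evaluate φ at each world:
  0 (successors {1, 2, 4}): φ is false.
  1 (successors {0, 4}): φ is false.
  2 (successors {1, 3}): φ is false.
  3 (successors {6}): φ is false.
  4 (successors {3}): φ is true.
  5 (successors ∅): φ is true.
  6 (successors {1}): φ is false.
For instance, at 1:
  At 1: [][](q & r) requires [](q & r) at every successor {0, 4}.
    [](q & r) fails at 0, so [][](q & r) is false at 1.
      At 0: [](q & r) requires q & r at every successor {1, 2, 4}.
        q & r fails at 1, so [](q & r) is false at 0.
Satisfying worlds: {4, 5}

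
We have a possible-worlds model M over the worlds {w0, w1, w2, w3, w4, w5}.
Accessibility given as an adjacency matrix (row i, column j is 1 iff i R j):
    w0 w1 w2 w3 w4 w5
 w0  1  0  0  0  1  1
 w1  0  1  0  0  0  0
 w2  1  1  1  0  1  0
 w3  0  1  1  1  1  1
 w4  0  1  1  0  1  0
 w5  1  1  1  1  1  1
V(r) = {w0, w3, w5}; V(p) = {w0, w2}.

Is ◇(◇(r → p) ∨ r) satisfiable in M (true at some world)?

Let φ = ◇(◇(r → p) ∨ r). Evaluate φ at each world:
  w0 (successors {w0, w4, w5}): φ is true.
  w1 (successors {w1}): φ is true.
  w2 (successors {w0, w1, w2, w4}): φ is true.
  w3 (successors {w1, w2, w3, w4, w5}): φ is true.
  w4 (successors {w1, w2, w4}): φ is true.
  w5 (successors {w0, w1, w2, w3, w4, w5}): φ is true.
Detail at w0 (witness):
  At w0: ◇(◇(r → p) ∨ r) requires ◇(r → p) ∨ r at some successor in {w0, w4, w5}.
    ◇(r → p) ∨ r holds at w0, so ◇(◇(r → p) ∨ r) is true at w0.
      At w0: ◇(r → p) is true, r is true, so ◇(r → p) ∨ r is true.

Yes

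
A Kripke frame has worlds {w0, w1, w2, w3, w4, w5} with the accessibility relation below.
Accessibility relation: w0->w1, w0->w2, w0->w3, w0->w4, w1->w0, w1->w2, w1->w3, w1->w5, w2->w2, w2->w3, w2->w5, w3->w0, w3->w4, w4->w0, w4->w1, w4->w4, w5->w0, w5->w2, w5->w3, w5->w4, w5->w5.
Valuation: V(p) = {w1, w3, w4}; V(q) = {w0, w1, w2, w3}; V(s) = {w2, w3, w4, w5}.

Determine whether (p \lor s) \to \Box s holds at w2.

Recall that \Box ψ holds at a world iff ψ holds at every accessible world, and \Diamond ψ holds iff ψ holds at some accessible world.
At w2: p \lor s is true, \Box s is true, so (p \lor s) \to \Box s is true.
  At w2: \Box s requires s at every successor {w2, w3, w5}.
    At w2: s is true.
    At w3: s is true.
    At w5: s is true.
  So \Box s is true at w2.

Yes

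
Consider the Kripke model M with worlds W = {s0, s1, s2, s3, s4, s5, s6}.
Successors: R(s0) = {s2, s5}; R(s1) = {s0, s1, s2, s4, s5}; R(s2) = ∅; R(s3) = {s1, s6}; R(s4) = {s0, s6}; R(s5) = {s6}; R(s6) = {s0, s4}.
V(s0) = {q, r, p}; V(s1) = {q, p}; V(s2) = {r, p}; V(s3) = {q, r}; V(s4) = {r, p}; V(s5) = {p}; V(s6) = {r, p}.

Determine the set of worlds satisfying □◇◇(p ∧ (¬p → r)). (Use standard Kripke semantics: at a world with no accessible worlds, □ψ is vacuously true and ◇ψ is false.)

Recall that □ψ holds at a world iff ψ holds at every accessible world, and ◇ψ holds iff ψ holds at some accessible world.
Let φ = □◇◇(p ∧ (¬p → r)). Evaluate φ at each world:
  s0 (successors {s2, s5}): φ is false.
  s1 (successors {s0, s1, s2, s4, s5}): φ is false.
  s2 (successors ∅): φ is true.
  s3 (successors {s1, s6}): φ is true.
  s4 (successors {s0, s6}): φ is true.
  s5 (successors {s6}): φ is true.
  s6 (successors {s0, s4}): φ is true.
For instance, at s1:
  At s1: □◇◇(p ∧ (¬p → r)) requires ◇◇(p ∧ (¬p → r)) at every successor {s0, s1, s2, s4, s5}.
    ◇◇(p ∧ (¬p → r)) fails at s2, so □◇◇(p ∧ (¬p → r)) is false at s1.
      At s2: no accessible worlds, so ◇◇(p ∧ (¬p → r)) is false.
Satisfying worlds: {s2, s3, s4, s5, s6}

s2, s3, s4, s5, s6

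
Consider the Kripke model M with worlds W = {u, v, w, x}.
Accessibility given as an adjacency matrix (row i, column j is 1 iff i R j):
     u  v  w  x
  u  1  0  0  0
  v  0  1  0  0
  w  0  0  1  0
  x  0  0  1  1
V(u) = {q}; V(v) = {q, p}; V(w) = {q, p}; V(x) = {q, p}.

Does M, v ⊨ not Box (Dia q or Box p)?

At v: Box (Dia q or Box p) is true, so not Box (Dia q or Box p) is false.
  At v: Box (Dia q or Box p) requires Dia q or Box p at every successor {v}.
      At v: Dia q is true, Box p is true, so Dia q or Box p is true.
  So Box (Dia q or Box p) is true at v.

No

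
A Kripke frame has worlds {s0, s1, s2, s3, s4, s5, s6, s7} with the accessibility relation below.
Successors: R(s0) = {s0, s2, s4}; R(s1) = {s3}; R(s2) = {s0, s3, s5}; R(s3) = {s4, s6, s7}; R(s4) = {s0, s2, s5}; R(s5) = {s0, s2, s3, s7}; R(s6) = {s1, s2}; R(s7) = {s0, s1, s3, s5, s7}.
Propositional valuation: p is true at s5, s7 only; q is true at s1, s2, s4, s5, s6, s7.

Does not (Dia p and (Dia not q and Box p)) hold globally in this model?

Yes

Let φ = not (Dia p and (Dia not q and Box p)). Evaluate φ at each world:
  s0 (successors {s0, s2, s4}): φ is true.
  s1 (successors {s3}): φ is true.
  s2 (successors {s0, s3, s5}): φ is true.
  s3 (successors {s4, s6, s7}): φ is true.
  s4 (successors {s0, s2, s5}): φ is true.
  s5 (successors {s0, s2, s3, s7}): φ is true.
  s6 (successors {s1, s2}): φ is true.
  s7 (successors {s0, s1, s3, s5, s7}): φ is true.
For instance, at s3:
  At s3: Dia p and (Dia not q and Box p) is false, so not (Dia p and (Dia not q and Box p)) is true.
    At s3: Dia p is true, Dia not q and Box p is false, so Dia p and (Dia not q and Box p) is false.
      At s3: Dia p requires p at some successor in {s4, s6, s7}.
        p holds at s7, so Dia p is true at s3.
      At s3: Dia not q is false, Box p is false, so Dia not q and Box p is false.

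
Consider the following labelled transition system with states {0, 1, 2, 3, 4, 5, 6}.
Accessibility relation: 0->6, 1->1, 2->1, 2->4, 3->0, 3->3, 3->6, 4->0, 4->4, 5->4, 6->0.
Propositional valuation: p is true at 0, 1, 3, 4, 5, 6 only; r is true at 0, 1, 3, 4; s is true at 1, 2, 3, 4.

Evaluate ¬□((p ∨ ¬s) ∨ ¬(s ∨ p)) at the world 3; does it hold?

At 3: □((p ∨ ¬s) ∨ ¬(s ∨ p)) is true, so ¬□((p ∨ ¬s) ∨ ¬(s ∨ p)) is false.
  At 3: □((p ∨ ¬s) ∨ ¬(s ∨ p)) requires (p ∨ ¬s) ∨ ¬(s ∨ p) at every successor {0, 3, 6}.
    At 0: (p ∨ ¬s) ∨ ¬(s ∨ p) is true.
    At 3: (p ∨ ¬s) ∨ ¬(s ∨ p) is true.
    At 6: (p ∨ ¬s) ∨ ¬(s ∨ p) is true.
  So □((p ∨ ¬s) ∨ ¬(s ∨ p)) is true at 3.

No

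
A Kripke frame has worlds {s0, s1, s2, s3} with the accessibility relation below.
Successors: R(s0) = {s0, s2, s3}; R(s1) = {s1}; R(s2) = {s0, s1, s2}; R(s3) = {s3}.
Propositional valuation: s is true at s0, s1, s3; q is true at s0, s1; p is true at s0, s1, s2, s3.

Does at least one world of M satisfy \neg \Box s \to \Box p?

Yes

Let φ = \neg \Box s \to \Box p. Evaluate φ at each world:
  s0 (successors {s0, s2, s3}): φ is true.
  s1 (successors {s1}): φ is true.
  s2 (successors {s0, s1, s2}): φ is true.
  s3 (successors {s3}): φ is true.
Detail at s0 (witness):
  At s0: \neg \Box s is true, \Box p is true, so \neg \Box s \to \Box p is true.
    At s0: \Box s is false, so \neg \Box s is true.
      At s0: \Box s requires s at every successor {s0, s2, s3}.
        s fails at s2, so \Box s is false at s0.
    At s0: \Box p requires p at every successor {s0, s2, s3}.
      At s0: p is true.
      At s2: p is true.
      At s3: p is true.
    So \Box p is true at s0.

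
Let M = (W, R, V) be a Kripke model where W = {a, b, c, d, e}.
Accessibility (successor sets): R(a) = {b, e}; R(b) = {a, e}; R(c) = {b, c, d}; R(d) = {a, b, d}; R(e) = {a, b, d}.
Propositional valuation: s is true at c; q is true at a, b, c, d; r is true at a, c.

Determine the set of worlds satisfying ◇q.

a, b, c, d, e

Recall that ◇ψ holds at a world iff ψ holds at some accessible world.
Let φ = ◇q. Evaluate φ at each world:
  a (successors {b, e}): φ is true.
  b (successors {a, e}): φ is true.
  c (successors {b, c, d}): φ is true.
  d (successors {a, b, d}): φ is true.
  e (successors {a, b, d}): φ is true.
For instance, at a:
  At a: ◇q requires q at some successor in {b, e}.
    q holds at b, so ◇q is true at a.
Satisfying worlds: {a, b, c, d, e}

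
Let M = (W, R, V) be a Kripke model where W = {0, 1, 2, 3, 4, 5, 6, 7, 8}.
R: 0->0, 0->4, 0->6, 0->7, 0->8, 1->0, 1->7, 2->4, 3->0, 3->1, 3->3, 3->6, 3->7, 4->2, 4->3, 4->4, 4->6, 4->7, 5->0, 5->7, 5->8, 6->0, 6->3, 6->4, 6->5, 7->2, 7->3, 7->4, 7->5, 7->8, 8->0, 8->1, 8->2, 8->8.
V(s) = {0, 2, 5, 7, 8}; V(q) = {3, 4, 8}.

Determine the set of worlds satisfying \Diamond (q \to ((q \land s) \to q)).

0, 1, 2, 3, 4, 5, 6, 7, 8

Let φ = \Diamond (q \to ((q \land s) \to q)). Evaluate φ at each world:
  0 (successors {0, 4, 6, 7, 8}): φ is true.
  1 (successors {0, 7}): φ is true.
  2 (successors {4}): φ is true.
  3 (successors {0, 1, 3, 6, 7}): φ is true.
  4 (successors {2, 3, 4, 6, 7}): φ is true.
  5 (successors {0, 7, 8}): φ is true.
  6 (successors {0, 3, 4, 5}): φ is true.
  7 (successors {2, 3, 4, 5, 8}): φ is true.
  8 (successors {0, 1, 2, 8}): φ is true.
For instance, at 0:
  At 0: \Diamond (q \to ((q \land s) \to q)) requires q \to ((q \land s) \to q) at some successor in {0, 4, 6, 7, 8}.
    q \to ((q \land s) \to q) holds at 0, so \Diamond (q \to ((q \land s) \to q)) is true at 0.
Satisfying worlds: {0, 1, 2, 3, 4, 5, 6, 7, 8}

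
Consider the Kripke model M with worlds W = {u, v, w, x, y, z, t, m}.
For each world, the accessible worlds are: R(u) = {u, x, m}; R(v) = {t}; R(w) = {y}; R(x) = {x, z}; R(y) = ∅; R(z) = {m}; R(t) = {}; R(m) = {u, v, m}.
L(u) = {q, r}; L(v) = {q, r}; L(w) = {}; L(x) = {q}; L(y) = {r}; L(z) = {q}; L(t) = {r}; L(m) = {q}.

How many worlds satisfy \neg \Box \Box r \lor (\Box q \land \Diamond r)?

Let φ = \neg \Box \Box r \lor (\Box q \land \Diamond r). Evaluate φ at each world:
  u (successors {u, x, m}): φ is true.
  v (successors {t}): φ is false.
  w (successors {y}): φ is false.
  x (successors {x, z}): φ is true.
  y (successors ∅): φ is false.
  z (successors {m}): φ is true.
  t (successors ∅): φ is false.
  m (successors {u, v, m}): φ is true.
For instance, at w:
  At w: \neg \Box \Box r is false, \Box q \land \Diamond r is false, so \neg \Box \Box r \lor (\Box q \land \Diamond r) is false.
    At w: \Box \Box r is true, so \neg \Box \Box r is false.
      At w: \Box \Box r requires \Box r at every successor {y}.
        At y: \Box r is true.
      So \Box \Box r is true at w.
    At w: \Box q is false, \Diamond r is true, so \Box q \land \Diamond r is false.
      At w: \Box q requires q at every successor {y}.
        q fails at y, so \Box q is false at w.
      At w: \Diamond r requires r at some successor in {y}.
        r holds at y, so \Diamond r is true at w.
Satisfying worlds: {u, x, z, m}

4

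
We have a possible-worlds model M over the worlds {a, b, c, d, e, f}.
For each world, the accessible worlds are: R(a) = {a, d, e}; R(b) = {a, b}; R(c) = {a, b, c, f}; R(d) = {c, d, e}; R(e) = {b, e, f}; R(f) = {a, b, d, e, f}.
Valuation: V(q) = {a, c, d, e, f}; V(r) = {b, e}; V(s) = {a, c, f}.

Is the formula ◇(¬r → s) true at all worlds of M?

Yes

Let φ = ◇(¬r → s). Evaluate φ at each world:
  a (successors {a, d, e}): φ is true.
  b (successors {a, b}): φ is true.
  c (successors {a, b, c, f}): φ is true.
  d (successors {c, d, e}): φ is true.
  e (successors {b, e, f}): φ is true.
  f (successors {a, b, d, e, f}): φ is true.
For instance, at d:
  At d: ◇(¬r → s) requires ¬r → s at some successor in {c, d, e}.
    ¬r → s holds at c, so ◇(¬r → s) is true at d.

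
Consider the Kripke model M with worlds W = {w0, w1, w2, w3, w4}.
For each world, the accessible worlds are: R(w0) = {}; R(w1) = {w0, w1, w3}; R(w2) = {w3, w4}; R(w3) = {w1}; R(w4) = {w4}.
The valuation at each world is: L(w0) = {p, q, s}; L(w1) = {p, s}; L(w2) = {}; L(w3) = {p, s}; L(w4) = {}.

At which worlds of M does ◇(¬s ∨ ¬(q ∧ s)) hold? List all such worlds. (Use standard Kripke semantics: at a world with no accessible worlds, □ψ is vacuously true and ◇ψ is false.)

w1, w2, w3, w4

Let φ = ◇(¬s ∨ ¬(q ∧ s)). Evaluate φ at each world:
  w0 (successors ∅): φ is false.
  w1 (successors {w0, w1, w3}): φ is true.
  w2 (successors {w3, w4}): φ is true.
  w3 (successors {w1}): φ is true.
  w4 (successors {w4}): φ is true.
For instance, at w1:
  At w1: ◇(¬s ∨ ¬(q ∧ s)) requires ¬s ∨ ¬(q ∧ s) at some successor in {w0, w1, w3}.
    ¬s ∨ ¬(q ∧ s) holds at w1, so ◇(¬s ∨ ¬(q ∧ s)) is true at w1.
Satisfying worlds: {w1, w2, w3, w4}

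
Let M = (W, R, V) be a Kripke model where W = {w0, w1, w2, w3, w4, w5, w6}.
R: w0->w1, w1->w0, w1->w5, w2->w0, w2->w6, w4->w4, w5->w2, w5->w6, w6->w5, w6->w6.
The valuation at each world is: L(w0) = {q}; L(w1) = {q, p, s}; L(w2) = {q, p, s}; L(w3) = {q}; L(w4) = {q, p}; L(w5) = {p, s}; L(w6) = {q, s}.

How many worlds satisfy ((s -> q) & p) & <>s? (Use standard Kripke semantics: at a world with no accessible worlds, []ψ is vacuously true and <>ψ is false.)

Let φ = ((s -> q) & p) & <>s. Evaluate φ at each world:
  w0 (successors {w1}): φ is false.
  w1 (successors {w0, w5}): φ is true.
  w2 (successors {w0, w6}): φ is true.
  w3 (successors ∅): φ is false.
  w4 (successors {w4}): φ is false.
  w5 (successors {w2, w6}): φ is false.
  w6 (successors {w5, w6}): φ is false.
For instance, at w5:
  At w5: (s -> q) & p is false, <>s is true, so ((s -> q) & p) & <>s is false.
    At w5: <>s requires s at some successor in {w2, w6}.
      s holds at w2, so <>s is true at w5.
Satisfying worlds: {w1, w2}

2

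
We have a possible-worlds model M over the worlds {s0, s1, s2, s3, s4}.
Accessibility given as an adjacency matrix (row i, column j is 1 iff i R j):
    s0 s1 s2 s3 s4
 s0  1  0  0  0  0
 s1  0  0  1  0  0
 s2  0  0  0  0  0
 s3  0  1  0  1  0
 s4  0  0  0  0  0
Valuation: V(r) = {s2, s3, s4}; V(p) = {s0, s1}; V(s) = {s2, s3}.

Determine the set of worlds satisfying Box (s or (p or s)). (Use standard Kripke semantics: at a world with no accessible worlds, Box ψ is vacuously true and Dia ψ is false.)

s0, s1, s2, s3, s4

Recall that Box ψ holds at a world iff ψ holds at every accessible world, and Dia ψ holds iff ψ holds at some accessible world.
Let φ = Box (s or (p or s)). Evaluate φ at each world:
  s0 (successors {s0}): φ is true.
  s1 (successors {s2}): φ is true.
  s2 (successors ∅): φ is true.
  s3 (successors {s1, s3}): φ is true.
  s4 (successors ∅): φ is true.
For instance, at s0:
  At s0: Box (s or (p or s)) requires s or (p or s) at every successor {s0}.
    At s0: s or (p or s) is true.
  So Box (s or (p or s)) is true at s0.
Satisfying worlds: {s0, s1, s2, s3, s4}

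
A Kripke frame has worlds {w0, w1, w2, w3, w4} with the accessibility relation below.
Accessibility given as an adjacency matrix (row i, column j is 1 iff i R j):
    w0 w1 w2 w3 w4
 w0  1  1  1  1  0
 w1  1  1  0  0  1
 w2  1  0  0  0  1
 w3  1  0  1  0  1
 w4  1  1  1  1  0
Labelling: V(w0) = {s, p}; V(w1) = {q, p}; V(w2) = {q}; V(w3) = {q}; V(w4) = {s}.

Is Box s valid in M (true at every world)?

Recall that Box ψ holds at a world iff ψ holds at every accessible world, and Dia ψ holds iff ψ holds at some accessible world.
Let φ = Box s. Evaluate φ at each world:
  w0 (successors {w0, w1, w2, w3}): φ is false.
  w1 (successors {w0, w1, w4}): φ is false.
  w2 (successors {w0, w4}): φ is true.
  w3 (successors {w0, w2, w4}): φ is false.
  w4 (successors {w0, w1, w2, w3}): φ is false.
Detail at w0 (counterexample):
  At w0: Box s requires s at every successor {w0, w1, w2, w3}.
    s fails at w1, so Box s is false at w0.

No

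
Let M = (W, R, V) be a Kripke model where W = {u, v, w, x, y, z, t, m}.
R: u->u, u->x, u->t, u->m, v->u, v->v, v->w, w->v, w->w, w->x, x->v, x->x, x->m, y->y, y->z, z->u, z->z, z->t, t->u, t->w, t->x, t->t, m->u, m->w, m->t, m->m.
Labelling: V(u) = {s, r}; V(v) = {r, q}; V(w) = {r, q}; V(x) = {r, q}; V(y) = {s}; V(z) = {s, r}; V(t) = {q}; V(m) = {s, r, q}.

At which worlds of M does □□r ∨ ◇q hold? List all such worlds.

u, v, w, x, z, t, m

Let φ = □□r ∨ ◇q. Evaluate φ at each world:
  u (successors {u, x, t, m}): φ is true.
  v (successors {u, v, w}): φ is true.
  w (successors {v, w, x}): φ is true.
  x (successors {v, x, m}): φ is true.
  y (successors {y, z}): φ is false.
  z (successors {u, z, t}): φ is true.
  t (successors {u, w, x, t}): φ is true.
  m (successors {u, w, t, m}): φ is true.
For instance, at m:
  At m: □□r is false, ◇q is true, so □□r ∨ ◇q is true.
    At m: □□r requires □r at every successor {u, w, t, m}.
      □r fails at u, so □□r is false at m.
    At m: ◇q requires q at some successor in {u, w, t, m}.
      q holds at w, so ◇q is true at m.
Satisfying worlds: {u, v, w, x, z, t, m}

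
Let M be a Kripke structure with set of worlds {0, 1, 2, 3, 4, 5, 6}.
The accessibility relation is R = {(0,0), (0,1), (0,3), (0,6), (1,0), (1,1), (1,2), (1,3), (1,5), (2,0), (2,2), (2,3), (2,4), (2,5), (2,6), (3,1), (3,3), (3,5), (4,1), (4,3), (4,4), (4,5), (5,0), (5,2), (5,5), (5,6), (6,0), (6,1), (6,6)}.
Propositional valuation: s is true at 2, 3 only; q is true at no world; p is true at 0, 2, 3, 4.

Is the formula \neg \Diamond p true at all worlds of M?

Let φ = \neg \Diamond p. Evaluate φ at each world:
  0 (successors {0, 1, 3, 6}): φ is false.
  1 (successors {0, 1, 2, 3, 5}): φ is false.
  2 (successors {0, 2, 3, 4, 5, 6}): φ is false.
  3 (successors {1, 3, 5}): φ is false.
  4 (successors {1, 3, 4, 5}): φ is false.
  5 (successors {0, 2, 5, 6}): φ is false.
  6 (successors {0, 1, 6}): φ is false.
Detail at 0 (counterexample):
  At 0: \Diamond p is true, so \neg \Diamond p is false.
    At 0: \Diamond p requires p at some successor in {0, 1, 3, 6}.
      p holds at 0, so \Diamond p is true at 0.

No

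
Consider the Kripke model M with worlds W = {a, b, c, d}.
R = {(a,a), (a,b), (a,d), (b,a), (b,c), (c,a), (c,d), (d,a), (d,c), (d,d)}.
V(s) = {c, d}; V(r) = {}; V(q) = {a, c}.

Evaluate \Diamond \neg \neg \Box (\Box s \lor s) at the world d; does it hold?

Recall that \Box ψ holds at a world iff ψ holds at every accessible world, and \Diamond ψ holds iff ψ holds at some accessible world.
At d: \Diamond \neg \neg \Box (\Box s \lor s) requires \neg \neg \Box (\Box s \lor s) at some successor in {a, c, d}.
  At a: \neg \neg \Box (\Box s \lor s) is false.
  At c: \neg \neg \Box (\Box s \lor s) is false.
  At d: \neg \neg \Box (\Box s \lor s) is false.
So \Diamond \neg \neg \Box (\Box s \lor s) is false at d.

No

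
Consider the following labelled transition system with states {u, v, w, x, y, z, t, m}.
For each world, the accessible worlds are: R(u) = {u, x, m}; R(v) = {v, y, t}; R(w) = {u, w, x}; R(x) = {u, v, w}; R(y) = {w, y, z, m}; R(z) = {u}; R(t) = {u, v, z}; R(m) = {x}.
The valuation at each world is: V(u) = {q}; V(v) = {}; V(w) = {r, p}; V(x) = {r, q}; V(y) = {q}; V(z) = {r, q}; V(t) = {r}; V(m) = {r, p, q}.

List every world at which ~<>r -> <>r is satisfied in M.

Let φ = ~<>r -> <>r. Evaluate φ at each world:
  u (successors {u, x, m}): φ is true.
  v (successors {v, y, t}): φ is true.
  w (successors {u, w, x}): φ is true.
  x (successors {u, v, w}): φ is true.
  y (successors {w, y, z, m}): φ is true.
  z (successors {u}): φ is false.
  t (successors {u, v, z}): φ is true.
  m (successors {x}): φ is true.
For instance, at v:
  At v: ~<>r is false, <>r is true, so ~<>r -> <>r is true.
    At v: <>r is true, so ~<>r is false.
      At v: <>r requires r at some successor in {v, y, t}.
        r holds at t, so <>r is true at v.
    At v: <>r requires r at some successor in {v, y, t}.
      r holds at t, so <>r is true at v.
Satisfying worlds: {u, v, w, x, y, t, m}

u, v, w, x, y, t, m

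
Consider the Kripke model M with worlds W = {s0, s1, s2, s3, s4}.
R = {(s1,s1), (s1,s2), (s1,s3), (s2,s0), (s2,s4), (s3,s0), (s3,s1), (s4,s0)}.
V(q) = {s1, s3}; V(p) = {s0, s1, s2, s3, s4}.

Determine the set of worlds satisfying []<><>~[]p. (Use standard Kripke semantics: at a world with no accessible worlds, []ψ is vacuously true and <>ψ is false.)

s0

Let φ = []<><>~[]p. Evaluate φ at each world:
  s0 (successors ∅): φ is true.
  s1 (successors {s1, s2, s3}): φ is false.
  s2 (successors {s0, s4}): φ is false.
  s3 (successors {s0, s1}): φ is false.
  s4 (successors {s0}): φ is false.
For instance, at s1:
  At s1: []<><>~[]p requires <><>~[]p at every successor {s1, s2, s3}.
    <><>~[]p fails at s1, so []<><>~[]p is false at s1.
      At s1: <><>~[]p requires <>~[]p at some successor in {s1, s2, s3}.
        At s1: <>~[]p is false.
        At s2: <>~[]p is false.
        At s3: <>~[]p is false.
      So <><>~[]p is false at s1.
Satisfying worlds: {s0}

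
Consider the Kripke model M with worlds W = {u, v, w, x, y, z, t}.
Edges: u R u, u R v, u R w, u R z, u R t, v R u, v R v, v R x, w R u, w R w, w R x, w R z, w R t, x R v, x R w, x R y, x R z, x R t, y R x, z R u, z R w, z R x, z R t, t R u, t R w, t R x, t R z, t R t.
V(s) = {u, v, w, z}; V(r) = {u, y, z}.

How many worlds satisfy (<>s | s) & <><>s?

6

Let φ = (<>s | s) & <><>s. Evaluate φ at each world:
  u (successors {u, v, w, z, t}): φ is true.
  v (successors {u, v, x}): φ is true.
  w (successors {u, w, x, z, t}): φ is true.
  x (successors {v, w, y, z, t}): φ is true.
  y (successors {x}): φ is false.
  z (successors {u, w, x, t}): φ is true.
  t (successors {u, w, x, z, t}): φ is true.
For instance, at w:
  At w: <>s | s is true, <><>s is true, so (<>s | s) & <><>s is true.
    At w: <>s is true, s is true, so <>s | s is true.
      At w: <>s requires s at some successor in {u, w, x, z, t}.
        s holds at u, so <>s is true at w.
    At w: <><>s requires <>s at some successor in {u, w, x, z, t}.
      <>s holds at u, so <><>s is true at w.
Satisfying worlds: {u, v, w, x, z, t}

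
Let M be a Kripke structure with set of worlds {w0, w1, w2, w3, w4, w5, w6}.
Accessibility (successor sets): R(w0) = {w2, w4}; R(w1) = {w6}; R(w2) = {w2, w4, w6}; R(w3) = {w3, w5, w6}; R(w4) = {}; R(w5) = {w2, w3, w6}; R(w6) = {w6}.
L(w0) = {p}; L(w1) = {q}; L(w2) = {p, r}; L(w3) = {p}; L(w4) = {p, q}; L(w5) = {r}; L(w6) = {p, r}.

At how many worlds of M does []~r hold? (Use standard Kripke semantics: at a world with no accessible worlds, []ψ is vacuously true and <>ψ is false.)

1

Let φ = []~r. Evaluate φ at each world:
  w0 (successors {w2, w4}): φ is false.
  w1 (successors {w6}): φ is false.
  w2 (successors {w2, w4, w6}): φ is false.
  w3 (successors {w3, w5, w6}): φ is false.
  w4 (successors ∅): φ is true.
  w5 (successors {w2, w3, w6}): φ is false.
  w6 (successors {w6}): φ is false.
For instance, at w6:
  At w6: []~r requires ~r at every successor {w6}.
    ~r fails at w6, so []~r is false at w6.
Satisfying worlds: {w4}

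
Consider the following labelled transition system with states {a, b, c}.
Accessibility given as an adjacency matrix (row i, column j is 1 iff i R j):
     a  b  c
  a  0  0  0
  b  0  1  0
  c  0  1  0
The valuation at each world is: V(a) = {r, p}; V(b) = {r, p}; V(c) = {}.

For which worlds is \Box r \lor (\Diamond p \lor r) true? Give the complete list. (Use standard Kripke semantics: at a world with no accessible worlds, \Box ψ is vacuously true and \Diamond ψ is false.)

a, b, c

Recall that \Box ψ holds at a world iff ψ holds at every accessible world, and \Diamond ψ holds iff ψ holds at some accessible world.
Let φ = \Box r \lor (\Diamond p \lor r). Evaluate φ at each world:
  a (successors ∅): φ is true.
  b (successors {b}): φ is true.
  c (successors {b}): φ is true.
For instance, at b:
  At b: \Box r is true, \Diamond p \lor r is true, so \Box r \lor (\Diamond p \lor r) is true.
    At b: \Box r requires r at every successor {b}.
      At b: r is true.
    So \Box r is true at b.
    At b: \Diamond p is true, r is true, so \Diamond p \lor r is true.
      At b: \Diamond p requires p at some successor in {b}.
        p holds at b, so \Diamond p is true at b.
Satisfying worlds: {a, b, c}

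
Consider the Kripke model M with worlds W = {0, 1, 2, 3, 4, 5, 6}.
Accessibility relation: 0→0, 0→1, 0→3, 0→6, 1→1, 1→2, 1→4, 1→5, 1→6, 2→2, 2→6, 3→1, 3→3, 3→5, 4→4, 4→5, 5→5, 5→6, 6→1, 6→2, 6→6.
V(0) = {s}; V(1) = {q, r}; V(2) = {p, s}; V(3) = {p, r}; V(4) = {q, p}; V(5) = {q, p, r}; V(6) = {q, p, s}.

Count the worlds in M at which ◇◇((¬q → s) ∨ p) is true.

7

Let φ = ◇◇((¬q → s) ∨ p). Evaluate φ at each world:
  0 (successors {0, 1, 3, 6}): φ is true.
  1 (successors {1, 2, 4, 5, 6}): φ is true.
  2 (successors {2, 6}): φ is true.
  3 (successors {1, 3, 5}): φ is true.
  4 (successors {4, 5}): φ is true.
  5 (successors {5, 6}): φ is true.
  6 (successors {1, 2, 6}): φ is true.
For instance, at 2:
  At 2: ◇◇((¬q → s) ∨ p) requires ◇((¬q → s) ∨ p) at some successor in {2, 6}.
    ◇((¬q → s) ∨ p) holds at 2, so ◇◇((¬q → s) ∨ p) is true at 2.
      At 2: ◇((¬q → s) ∨ p) requires (¬q → s) ∨ p at some successor in {2, 6}.
        (¬q → s) ∨ p holds at 2, so ◇((¬q → s) ∨ p) is true at 2.
Satisfying worlds: {0, 1, 2, 3, 4, 5, 6}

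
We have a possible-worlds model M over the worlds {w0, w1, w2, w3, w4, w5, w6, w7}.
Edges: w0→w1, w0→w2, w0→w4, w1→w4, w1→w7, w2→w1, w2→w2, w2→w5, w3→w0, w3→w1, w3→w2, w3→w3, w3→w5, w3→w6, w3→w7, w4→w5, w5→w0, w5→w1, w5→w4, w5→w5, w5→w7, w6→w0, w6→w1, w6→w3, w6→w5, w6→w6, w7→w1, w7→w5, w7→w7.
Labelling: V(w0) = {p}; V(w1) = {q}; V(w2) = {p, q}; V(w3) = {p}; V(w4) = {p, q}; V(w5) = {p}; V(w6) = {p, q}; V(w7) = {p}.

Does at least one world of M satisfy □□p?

No

Let φ = □□p. Evaluate φ at each world:
  w0 (successors {w1, w2, w4}): φ is false.
  w1 (successors {w4, w7}): φ is false.
  w2 (successors {w1, w2, w5}): φ is false.
  w3 (successors {w0, w1, w2, w3, w5, w6, w7}): φ is false.
  w4 (successors {w5}): φ is false.
  w5 (successors {w0, w1, w4, w5, w7}): φ is false.
  w6 (successors {w0, w1, w3, w5, w6}): φ is false.
  w7 (successors {w1, w5, w7}): φ is false.
For instance, at w7:
  At w7: □□p requires □p at every successor {w1, w5, w7}.
    □p fails at w5, so □□p is false at w7.
      At w5: □p requires p at every successor {w0, w1, w4, w5, w7}.
        p fails at w1, so □p is false at w5.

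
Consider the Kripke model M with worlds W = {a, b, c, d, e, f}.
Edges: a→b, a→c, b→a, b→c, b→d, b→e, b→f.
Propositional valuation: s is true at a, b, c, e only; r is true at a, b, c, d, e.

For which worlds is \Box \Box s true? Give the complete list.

b, c, d, e, f

Let φ = \Box \Box s. Evaluate φ at each world:
  a (successors {b, c}): φ is false.
  b (successors {a, c, d, e, f}): φ is true.
  c (successors ∅): φ is true.
  d (successors ∅): φ is true.
  e (successors ∅): φ is true.
  f (successors ∅): φ is true.
For instance, at b:
  At b: \Box \Box s requires \Box s at every successor {a, c, d, e, f}.
    At a: \Box s is true.
    At c: \Box s is true.
    At d: \Box s is true.
    At e: \Box s is true.
    At f: \Box s is true.
  So \Box \Box s is true at b.
Satisfying worlds: {b, c, d, e, f}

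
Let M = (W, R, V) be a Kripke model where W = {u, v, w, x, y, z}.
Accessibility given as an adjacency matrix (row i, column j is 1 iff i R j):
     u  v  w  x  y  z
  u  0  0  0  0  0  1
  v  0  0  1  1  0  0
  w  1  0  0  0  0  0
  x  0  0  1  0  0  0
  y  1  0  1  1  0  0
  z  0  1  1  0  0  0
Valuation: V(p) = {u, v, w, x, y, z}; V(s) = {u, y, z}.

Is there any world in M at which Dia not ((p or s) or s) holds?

No

Let φ = Dia not ((p or s) or s). Evaluate φ at each world:
  u (successors {z}): φ is false.
  v (successors {w, x}): φ is false.
  w (successors {u}): φ is false.
  x (successors {w}): φ is false.
  y (successors {u, w, x}): φ is false.
  z (successors {v, w}): φ is false.
For instance, at z:
  At z: Dia not ((p or s) or s) requires not ((p or s) or s) at some successor in {v, w}.
    At v: not ((p or s) or s) is false.
    At w: not ((p or s) or s) is false.
  So Dia not ((p or s) or s) is false at z.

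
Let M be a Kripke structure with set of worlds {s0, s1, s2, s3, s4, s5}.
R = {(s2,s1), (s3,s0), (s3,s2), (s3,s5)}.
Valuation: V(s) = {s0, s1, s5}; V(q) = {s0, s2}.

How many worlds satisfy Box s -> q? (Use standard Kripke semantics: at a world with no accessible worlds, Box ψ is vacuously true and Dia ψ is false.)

3

Recall that Box ψ holds at a world iff ψ holds at every accessible world, and Dia ψ holds iff ψ holds at some accessible world.
Let φ = Box s -> q. Evaluate φ at each world:
  s0 (successors ∅): φ is true.
  s1 (successors ∅): φ is false.
  s2 (successors {s1}): φ is true.
  s3 (successors {s0, s2, s5}): φ is true.
  s4 (successors ∅): φ is false.
  s5 (successors ∅): φ is false.
For instance, at s2:
  At s2: Box s is true, q is true, so Box s -> q is true.
    At s2: Box s requires s at every successor {s1}.
      At s1: s is true.
    So Box s is true at s2.
Satisfying worlds: {s0, s2, s3}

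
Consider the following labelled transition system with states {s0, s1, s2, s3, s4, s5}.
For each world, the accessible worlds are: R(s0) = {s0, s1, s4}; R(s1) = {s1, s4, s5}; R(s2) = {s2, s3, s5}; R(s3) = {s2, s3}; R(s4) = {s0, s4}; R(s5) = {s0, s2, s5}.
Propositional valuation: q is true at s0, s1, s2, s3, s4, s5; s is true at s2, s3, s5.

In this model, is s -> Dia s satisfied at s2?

At s2: s is true, Dia s is true, so s -> Dia s is true.
  At s2: Dia s requires s at some successor in {s2, s3, s5}.
    s holds at s2, so Dia s is true at s2.

Yes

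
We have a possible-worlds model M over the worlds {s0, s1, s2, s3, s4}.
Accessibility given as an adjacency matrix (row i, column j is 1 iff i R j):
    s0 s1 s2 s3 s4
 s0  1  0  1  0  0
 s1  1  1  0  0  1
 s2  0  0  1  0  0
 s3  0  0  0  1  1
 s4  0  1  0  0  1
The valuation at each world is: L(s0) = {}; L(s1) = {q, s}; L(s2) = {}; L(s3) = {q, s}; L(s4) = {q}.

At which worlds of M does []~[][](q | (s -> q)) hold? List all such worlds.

none

Let φ = []~[][](q | (s -> q)). Evaluate φ at each world:
  s0 (successors {s0, s2}): φ is false.
  s1 (successors {s0, s1, s4}): φ is false.
  s2 (successors {s2}): φ is false.
  s3 (successors {s3, s4}): φ is false.
  s4 (successors {s1, s4}): φ is false.
For instance, at s0:
  At s0: []~[][](q | (s -> q)) requires ~[][](q | (s -> q)) at every successor {s0, s2}.
    ~[][](q | (s -> q)) fails at s0, so []~[][](q | (s -> q)) is false at s0.
      At s0: [][](q | (s -> q)) is true, so ~[][](q | (s -> q)) is false.
Satisfying worlds: none.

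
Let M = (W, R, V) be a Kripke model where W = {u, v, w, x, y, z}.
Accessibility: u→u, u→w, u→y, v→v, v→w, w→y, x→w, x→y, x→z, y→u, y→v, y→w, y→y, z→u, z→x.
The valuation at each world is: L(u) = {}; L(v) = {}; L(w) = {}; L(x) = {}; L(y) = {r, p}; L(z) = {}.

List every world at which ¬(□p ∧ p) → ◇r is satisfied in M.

u, w, x, y

Let φ = ¬(□p ∧ p) → ◇r. Evaluate φ at each world:
  u (successors {u, w, y}): φ is true.
  v (successors {v, w}): φ is false.
  w (successors {y}): φ is true.
  x (successors {w, y, z}): φ is true.
  y (successors {u, v, w, y}): φ is true.
  z (successors {u, x}): φ is false.
For instance, at y:
  At y: ¬(□p ∧ p) is true, ◇r is true, so ¬(□p ∧ p) → ◇r is true.
    At y: □p ∧ p is false, so ¬(□p ∧ p) is true.
      At y: □p is false, p is true, so □p ∧ p is false.
    At y: ◇r requires r at some successor in {u, v, w, y}.
      r holds at y, so ◇r is true at y.
Satisfying worlds: {u, w, x, y}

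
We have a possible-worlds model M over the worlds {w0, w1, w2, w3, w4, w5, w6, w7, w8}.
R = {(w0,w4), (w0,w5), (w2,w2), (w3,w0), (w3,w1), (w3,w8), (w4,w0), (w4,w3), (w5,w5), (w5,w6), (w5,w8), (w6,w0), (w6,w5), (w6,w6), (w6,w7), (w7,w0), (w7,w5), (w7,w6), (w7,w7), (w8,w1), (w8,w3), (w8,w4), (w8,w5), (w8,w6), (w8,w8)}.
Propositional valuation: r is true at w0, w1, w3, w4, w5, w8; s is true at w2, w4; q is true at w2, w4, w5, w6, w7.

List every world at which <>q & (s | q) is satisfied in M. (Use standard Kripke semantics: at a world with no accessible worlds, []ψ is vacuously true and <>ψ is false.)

Let φ = <>q & (s | q). Evaluate φ at each world:
  w0 (successors {w4, w5}): φ is false.
  w1 (successors ∅): φ is false.
  w2 (successors {w2}): φ is true.
  w3 (successors {w0, w1, w8}): φ is false.
  w4 (successors {w0, w3}): φ is false.
  w5 (successors {w5, w6, w8}): φ is true.
  w6 (successors {w0, w5, w6, w7}): φ is true.
  w7 (successors {w0, w5, w6, w7}): φ is true.
  w8 (successors {w1, w3, w4, w5, w6, w8}): φ is false.
For instance, at w2:
  At w2: <>q is true, s | q is true, so <>q & (s | q) is true.
    At w2: <>q requires q at some successor in {w2}.
      q holds at w2, so <>q is true at w2.
Satisfying worlds: {w2, w5, w6, w7}

w2, w5, w6, w7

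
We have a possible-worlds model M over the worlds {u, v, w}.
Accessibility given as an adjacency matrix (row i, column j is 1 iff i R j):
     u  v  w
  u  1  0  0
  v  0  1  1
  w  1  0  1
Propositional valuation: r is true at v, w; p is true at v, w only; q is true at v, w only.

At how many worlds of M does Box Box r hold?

Let φ = Box Box r. Evaluate φ at each world:
  u (successors {u}): φ is false.
  v (successors {v, w}): φ is false.
  w (successors {u, w}): φ is false.
For instance, at v:
  At v: Box Box r requires Box r at every successor {v, w}.
    Box r fails at w, so Box Box r is false at v.
      At w: Box r requires r at every successor {u, w}.
        r fails at u, so Box r is false at w.
Satisfying worlds: none.

0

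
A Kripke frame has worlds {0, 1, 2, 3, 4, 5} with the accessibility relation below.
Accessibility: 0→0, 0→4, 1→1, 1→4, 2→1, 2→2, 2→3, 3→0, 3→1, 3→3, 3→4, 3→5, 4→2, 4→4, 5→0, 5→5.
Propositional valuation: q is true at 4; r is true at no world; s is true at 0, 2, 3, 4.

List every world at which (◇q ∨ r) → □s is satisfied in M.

Let φ = (◇q ∨ r) → □s. Evaluate φ at each world:
  0 (successors {0, 4}): φ is true.
  1 (successors {1, 4}): φ is false.
  2 (successors {1, 2, 3}): φ is true.
  3 (successors {0, 1, 3, 4, 5}): φ is false.
  4 (successors {2, 4}): φ is true.
  5 (successors {0, 5}): φ is true.
For instance, at 1:
  At 1: ◇q ∨ r is true, □s is false, so (◇q ∨ r) → □s is false.
    At 1: ◇q is true, r is false, so ◇q ∨ r is true.
      At 1: ◇q requires q at some successor in {1, 4}.
        q holds at 4, so ◇q is true at 1.
    At 1: □s requires s at every successor {1, 4}.
      s fails at 1, so □s is false at 1.
Satisfying worlds: {0, 2, 4, 5}

0, 2, 4, 5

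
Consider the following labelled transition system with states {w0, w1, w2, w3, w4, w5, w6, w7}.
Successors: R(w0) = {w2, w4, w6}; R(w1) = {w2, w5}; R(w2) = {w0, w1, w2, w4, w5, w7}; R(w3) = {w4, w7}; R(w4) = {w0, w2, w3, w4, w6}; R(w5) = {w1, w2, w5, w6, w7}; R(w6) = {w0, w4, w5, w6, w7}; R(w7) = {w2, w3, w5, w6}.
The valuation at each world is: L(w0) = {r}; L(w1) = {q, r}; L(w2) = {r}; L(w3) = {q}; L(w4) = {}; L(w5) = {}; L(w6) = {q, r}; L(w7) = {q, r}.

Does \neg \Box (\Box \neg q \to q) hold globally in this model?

No

Let φ = \neg \Box (\Box \neg q \to q). Evaluate φ at each world:
  w0 (successors {w2, w4, w6}): φ is false.
  w1 (successors {w2, w5}): φ is false.
  w2 (successors {w0, w1, w2, w4, w5, w7}): φ is false.
  w3 (successors {w4, w7}): φ is false.
  w4 (successors {w0, w2, w3, w4, w6}): φ is false.
  w5 (successors {w1, w2, w5, w6, w7}): φ is false.
  w6 (successors {w0, w4, w5, w6, w7}): φ is false.
  w7 (successors {w2, w3, w5, w6}): φ is false.
Detail at w0 (counterexample):
  At w0: \Box (\Box \neg q \to q) is true, so \neg \Box (\Box \neg q \to q) is false.
    At w0: \Box (\Box \neg q \to q) requires \Box \neg q \to q at every successor {w2, w4, w6}.
      At w2: \Box \neg q \to q is true.
      At w4: \Box \neg q \to q is true.
      At w6: \Box \neg q \to q is true.
    So \Box (\Box \neg q \to q) is true at w0.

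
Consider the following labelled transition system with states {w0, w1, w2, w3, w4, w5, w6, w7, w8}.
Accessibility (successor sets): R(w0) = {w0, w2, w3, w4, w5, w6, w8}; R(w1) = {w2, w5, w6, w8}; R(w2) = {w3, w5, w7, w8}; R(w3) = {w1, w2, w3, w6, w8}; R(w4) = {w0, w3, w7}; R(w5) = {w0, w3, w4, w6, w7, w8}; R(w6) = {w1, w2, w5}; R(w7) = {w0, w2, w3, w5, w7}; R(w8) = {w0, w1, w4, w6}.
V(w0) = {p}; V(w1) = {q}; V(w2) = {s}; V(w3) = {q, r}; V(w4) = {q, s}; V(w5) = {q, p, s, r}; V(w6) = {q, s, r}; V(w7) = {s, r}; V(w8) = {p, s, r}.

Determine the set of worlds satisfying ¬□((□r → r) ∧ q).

w0, w1, w2, w3, w4, w5, w6, w7, w8

Let φ = ¬□((□r → r) ∧ q). Evaluate φ at each world:
  w0 (successors {w0, w2, w3, w4, w5, w6, w8}): φ is true.
  w1 (successors {w2, w5, w6, w8}): φ is true.
  w2 (successors {w3, w5, w7, w8}): φ is true.
  w3 (successors {w1, w2, w3, w6, w8}): φ is true.
  w4 (successors {w0, w3, w7}): φ is true.
  w5 (successors {w0, w3, w4, w6, w7, w8}): φ is true.
  w6 (successors {w1, w2, w5}): φ is true.
  w7 (successors {w0, w2, w3, w5, w7}): φ is true.
  w8 (successors {w0, w1, w4, w6}): φ is true.
For instance, at w2:
  At w2: □((□r → r) ∧ q) is false, so ¬□((□r → r) ∧ q) is true.
    At w2: □((□r → r) ∧ q) requires (□r → r) ∧ q at every successor {w3, w5, w7, w8}.
      (□r → r) ∧ q fails at w7, so □((□r → r) ∧ q) is false at w2.
Satisfying worlds: {w0, w1, w2, w3, w4, w5, w6, w7, w8}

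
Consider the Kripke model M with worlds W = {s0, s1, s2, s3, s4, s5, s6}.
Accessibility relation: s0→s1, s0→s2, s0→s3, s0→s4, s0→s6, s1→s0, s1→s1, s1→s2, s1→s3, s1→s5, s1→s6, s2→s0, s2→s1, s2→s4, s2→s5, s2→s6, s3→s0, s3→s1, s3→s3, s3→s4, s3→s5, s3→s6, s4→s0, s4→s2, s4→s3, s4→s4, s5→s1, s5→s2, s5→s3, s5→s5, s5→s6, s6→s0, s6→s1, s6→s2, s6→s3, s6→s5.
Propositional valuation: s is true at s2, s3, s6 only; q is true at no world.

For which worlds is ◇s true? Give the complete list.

Let φ = ◇s. Evaluate φ at each world:
  s0 (successors {s1, s2, s3, s4, s6}): φ is true.
  s1 (successors {s0, s1, s2, s3, s5, s6}): φ is true.
  s2 (successors {s0, s1, s4, s5, s6}): φ is true.
  s3 (successors {s0, s1, s3, s4, s5, s6}): φ is true.
  s4 (successors {s0, s2, s3, s4}): φ is true.
  s5 (successors {s1, s2, s3, s5, s6}): φ is true.
  s6 (successors {s0, s1, s2, s3, s5}): φ is true.
For instance, at s3:
  At s3: ◇s requires s at some successor in {s0, s1, s3, s4, s5, s6}.
    s holds at s3, so ◇s is true at s3.
Satisfying worlds: {s0, s1, s2, s3, s4, s5, s6}

s0, s1, s2, s3, s4, s5, s6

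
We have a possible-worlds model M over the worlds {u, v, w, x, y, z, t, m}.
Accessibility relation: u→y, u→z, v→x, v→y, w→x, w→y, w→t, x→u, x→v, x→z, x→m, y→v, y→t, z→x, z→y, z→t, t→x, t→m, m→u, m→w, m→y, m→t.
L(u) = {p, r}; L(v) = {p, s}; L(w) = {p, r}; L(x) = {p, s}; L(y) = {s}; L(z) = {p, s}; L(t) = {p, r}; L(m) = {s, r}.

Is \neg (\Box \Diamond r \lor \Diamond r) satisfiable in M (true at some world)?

No

Recall that \Box ψ holds at a world iff ψ holds at every accessible world, and \Diamond ψ holds iff ψ holds at some accessible world.
Let φ = \neg (\Box \Diamond r \lor \Diamond r). Evaluate φ at each world:
  u (successors {y, z}): φ is false.
  v (successors {x, y}): φ is false.
  w (successors {x, y, t}): φ is false.
  x (successors {u, v, z, m}): φ is false.
  y (successors {v, t}): φ is false.
  z (successors {x, y, t}): φ is false.
  t (successors {x, m}): φ is false.
  m (successors {u, w, y, t}): φ is false.
For instance, at u:
  At u: \Box \Diamond r \lor \Diamond r is true, so \neg (\Box \Diamond r \lor \Diamond r) is false.
    At u: \Box \Diamond r is true, \Diamond r is false, so \Box \Diamond r \lor \Diamond r is true.
      At u: \Box \Diamond r requires \Diamond r at every successor {y, z}.
        At y: \Diamond r is true.
        At z: \Diamond r is true.
      So \Box \Diamond r is true at u.
      At u: \Diamond r requires r at some successor in {y, z}.
        At y: r is false.
        At z: r is false.
      So \Diamond r is false at u.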